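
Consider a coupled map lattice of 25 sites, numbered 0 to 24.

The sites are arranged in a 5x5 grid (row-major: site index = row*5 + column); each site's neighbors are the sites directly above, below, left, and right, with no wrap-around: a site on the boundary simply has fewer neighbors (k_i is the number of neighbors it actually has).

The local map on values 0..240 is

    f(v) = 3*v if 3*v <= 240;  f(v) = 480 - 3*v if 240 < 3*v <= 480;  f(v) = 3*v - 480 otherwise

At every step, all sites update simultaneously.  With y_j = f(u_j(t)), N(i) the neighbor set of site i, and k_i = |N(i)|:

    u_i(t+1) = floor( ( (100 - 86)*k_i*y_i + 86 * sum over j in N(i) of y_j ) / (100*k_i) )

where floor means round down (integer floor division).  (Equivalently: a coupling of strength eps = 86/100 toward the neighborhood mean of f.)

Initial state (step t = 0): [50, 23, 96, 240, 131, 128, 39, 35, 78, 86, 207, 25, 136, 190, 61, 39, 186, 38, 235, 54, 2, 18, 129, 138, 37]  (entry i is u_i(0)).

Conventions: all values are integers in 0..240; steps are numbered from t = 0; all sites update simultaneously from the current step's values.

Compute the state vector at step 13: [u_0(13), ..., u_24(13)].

Answer: [6, 86, 143, 141, 154, 54, 97, 164, 167, 118, 117, 151, 159, 149, 126, 176, 175, 148, 106, 132, 191, 168, 111, 107, 89]

Derivation:
t=0: [50, 23, 96, 240, 131, 128, 39, 35, 78, 86, 207, 25, 136, 190, 61, 39, 186, 38, 235, 54, 2, 18, 129, 138, 37]
t=1: [91, 141, 145, 180, 210, 130, 90, 146, 174, 175, 102, 98, 92, 166, 161, 80, 88, 116, 124, 171, 74, 58, 80, 132, 113]
t=2: [92, 140, 51, 76, 66, 182, 110, 113, 41, 62, 172, 198, 109, 79, 27, 209, 187, 183, 72, 76, 209, 218, 145, 151, 70]
t=3: [82, 153, 144, 167, 205, 121, 102, 144, 187, 141, 98, 106, 142, 156, 197, 96, 119, 116, 150, 177, 158, 102, 83, 138, 139]
t=4: [92, 133, 32, 78, 52, 186, 99, 83, 41, 101, 161, 138, 83, 61, 49, 117, 159, 112, 60, 65, 158, 127, 138, 102, 59]
t=5: [96, 149, 169, 140, 198, 122, 123, 168, 194, 146, 78, 99, 166, 172, 179, 21, 94, 123, 174, 171, 98, 35, 128, 145, 183]
t=6: [90, 99, 37, 78, 59, 169, 91, 58, 49, 84, 135, 146, 78, 52, 39, 185, 127, 91, 54, 52, 98, 152, 88, 65, 43]
t=7: [119, 176, 184, 157, 223, 144, 120, 174, 190, 158, 51, 138, 157, 163, 171, 113, 88, 181, 176, 138, 68, 146, 152, 172, 168]
t=8: [58, 97, 38, 101, 32, 120, 60, 68, 26, 90, 94, 116, 39, 39, 27, 184, 97, 72, 44, 39, 107, 133, 43, 32, 47]
t=9: [157, 160, 179, 107, 179, 175, 163, 133, 163, 102, 120, 165, 160, 104, 138, 166, 134, 152, 135, 117, 88, 148, 130, 128, 111]
t=10: [20, 21, 76, 57, 151, 45, 31, 27, 126, 62, 39, 46, 61, 55, 144, 121, 30, 55, 100, 100, 53, 115, 57, 102, 117]
t=11: [93, 118, 122, 126, 157, 96, 102, 141, 143, 76, 128, 123, 143, 133, 158, 121, 131, 157, 172, 127, 130, 139, 159, 161, 170]
t=12: [164, 157, 97, 64, 143, 161, 128, 91, 107, 50, 133, 103, 62, 42, 117, 94, 76, 39, 46, 34, 90, 60, 21, 20, 48]
t=13: [6, 86, 143, 141, 154, 54, 97, 164, 167, 118, 117, 151, 159, 149, 126, 176, 175, 148, 106, 132, 191, 168, 111, 107, 89]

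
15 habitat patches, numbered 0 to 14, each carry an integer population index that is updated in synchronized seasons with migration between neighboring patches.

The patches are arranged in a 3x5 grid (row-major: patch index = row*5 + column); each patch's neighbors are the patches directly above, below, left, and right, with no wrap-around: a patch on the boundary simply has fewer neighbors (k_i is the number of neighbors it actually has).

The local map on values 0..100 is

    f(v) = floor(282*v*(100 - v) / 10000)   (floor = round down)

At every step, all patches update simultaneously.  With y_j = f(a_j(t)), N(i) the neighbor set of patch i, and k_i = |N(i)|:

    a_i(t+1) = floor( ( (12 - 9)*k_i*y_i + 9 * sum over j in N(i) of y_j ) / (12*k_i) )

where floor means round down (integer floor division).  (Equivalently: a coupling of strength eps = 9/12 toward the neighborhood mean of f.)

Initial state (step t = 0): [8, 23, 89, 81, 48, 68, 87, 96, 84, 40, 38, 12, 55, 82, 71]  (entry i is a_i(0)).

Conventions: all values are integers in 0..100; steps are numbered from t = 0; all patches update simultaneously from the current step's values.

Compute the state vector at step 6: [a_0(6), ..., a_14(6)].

Simulating step by step:
t=0: [8, 23, 89, 81, 48, 68, 87, 96, 84, 40, 38, 12, 55, 82, 71]
t=1: [46, 31, 32, 44, 58, 44, 35, 33, 39, 58, 50, 48, 37, 51, 55]
t=2: [65, 63, 63, 66, 68, 68, 64, 63, 67, 68, 69, 67, 66, 67, 69]
t=3: [63, 64, 64, 62, 61, 62, 63, 63, 62, 61, 61, 62, 63, 61, 61]
t=4: [65, 64, 64, 65, 66, 65, 65, 65, 66, 66, 66, 65, 65, 66, 67]
t=5: [64, 64, 64, 63, 63, 63, 64, 63, 63, 62, 63, 63, 63, 63, 62]
t=6: [64, 64, 64, 64, 65, 64, 64, 64, 65, 65, 65, 64, 65, 65, 65]

Answer: [64, 64, 64, 64, 65, 64, 64, 64, 65, 65, 65, 64, 65, 65, 65]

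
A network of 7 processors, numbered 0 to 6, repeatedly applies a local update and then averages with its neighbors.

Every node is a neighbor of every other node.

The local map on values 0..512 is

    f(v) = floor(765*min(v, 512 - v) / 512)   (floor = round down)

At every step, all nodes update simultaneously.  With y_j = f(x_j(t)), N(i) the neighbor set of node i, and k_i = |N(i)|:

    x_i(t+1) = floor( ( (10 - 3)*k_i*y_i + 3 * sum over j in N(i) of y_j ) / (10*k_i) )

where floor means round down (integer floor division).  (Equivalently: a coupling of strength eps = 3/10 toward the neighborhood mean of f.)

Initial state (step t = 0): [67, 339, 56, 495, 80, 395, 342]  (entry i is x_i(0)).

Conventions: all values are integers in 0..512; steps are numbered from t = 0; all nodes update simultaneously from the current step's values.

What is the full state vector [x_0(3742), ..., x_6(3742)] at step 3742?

Answer: [346, 364, 344, 342, 357, 358, 362]
Key observation: The state at step 10, [346, 364, 344, 342, 357, 358, 362], reappears at step 14: the system is in a cycle of period 4 from step 10 on.  Therefore the state at step 3742 equals the state at step 10 + ((3742 - 10) mod 4) = 10, which is [346, 364, 344, 342, 357, 358, 362].

Derivation:
t=0: [67, 339, 56, 495, 80, 395, 342]
t=1: [115, 218, 104, 66, 128, 163, 215]
t=2: [186, 286, 175, 138, 199, 233, 283]
t=3: [283, 322, 273, 237, 296, 329, 325]
t=4: [332, 294, 342, 340, 319, 287, 291]
t=5: [277, 314, 267, 269, 290, 321, 317]
t=6: [342, 305, 352, 350, 329, 299, 303]
t=7: [262, 298, 252, 254, 274, 304, 300]
t=8: [363, 328, 365, 367, 352, 322, 326]
t=9: [230, 264, 228, 226, 241, 270, 266]
t=10: [346, 364, 344, 342, 357, 358, 362]
t=11: [244, 226, 246, 248, 233, 232, 228]
t=12: [360, 342, 362, 364, 349, 348, 344]
t=13: [230, 248, 228, 226, 241, 242, 246]
t=14: [346, 364, 344, 342, 357, 358, 362]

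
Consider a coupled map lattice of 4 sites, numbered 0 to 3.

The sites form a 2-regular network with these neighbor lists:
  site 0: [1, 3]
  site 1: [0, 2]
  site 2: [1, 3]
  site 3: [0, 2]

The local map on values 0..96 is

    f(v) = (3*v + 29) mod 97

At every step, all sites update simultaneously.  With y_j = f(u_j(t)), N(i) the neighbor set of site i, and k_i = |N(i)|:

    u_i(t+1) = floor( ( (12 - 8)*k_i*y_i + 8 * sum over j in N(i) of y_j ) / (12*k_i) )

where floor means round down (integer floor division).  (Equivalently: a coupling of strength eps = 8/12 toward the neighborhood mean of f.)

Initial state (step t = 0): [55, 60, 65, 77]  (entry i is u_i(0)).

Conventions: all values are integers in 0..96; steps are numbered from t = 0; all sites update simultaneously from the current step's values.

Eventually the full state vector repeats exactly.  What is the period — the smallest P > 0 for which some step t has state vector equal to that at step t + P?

Answer: 8
Key observation: The state at step 39, [69, 57, 48, 43], reappears at step 47 — and no state repeats earlier — so the cycle the system enters has period 8.

Derivation:
t=0: [55, 60, 65, 77]
t=1: [27, 15, 37, 32]
t=2: [38, 43, 48, 28]
t=3: [41, 61, 51, 46]
t=4: [47, 52, 57, 70]
t=5: [68, 55, 46, 41]
t=6: [31, 36, 41, 54]
t=7: [53, 40, 63, 58]
t=8: [50, 55, 28, 41]
t=9: [45, 32, 23, 51]
t=10: [60, 32, 38, 51]
t=11: [42, 29, 53, 48]
t=12: [51, 56, 62, 75]
t=13: [49, 36, 28, 55]
t=14: [39, 45, 18, 31]
t=15: [47, 66, 58, 52]
t=16: [64, 38, 43, 56]
t=17: [25, 44, 36, 30]
t=18: [31, 37, 42, 23]
t=19: [23, 42, 34, 28]
t=20: [25, 31, 36, 17]
t=21: [37, 24, 48, 42]
t=22: [35, 41, 46, 59]
t=23: [34, 54, 45, 39]
t=24: [59, 65, 70, 50]
t=25: [41, 29, 52, 46]
t=26: [48, 54, 59, 71]
t=27: [72, 60, 51, 45]
t=28: [44, 50, 55, 67]
t=29: [60, 48, 39, 33]
t=30: [40, 46, 52, 31]
t=31: [49, 70, 61, 55]
t=32: [41, 47, 21, 32]
t=33: [52, 73, 64, 58]
t=34: [50, 56, 30, 41]
t=35: [46, 35, 26, 53]
t=36: [66, 39, 46, 57]
t=37: [29, 50, 41, 36]
t=38: [47, 52, 59, 38]
t=39: [69, 57, 48, 43]
t=40: [36, 41, 47, 59]
t=41: [35, 56, 46, 41]
t=42: [31, 36, 42, 54]
t=43: [53, 41, 64, 59]
t=44: [52, 57, 31, 43]
t=45: [51, 39, 30, 58]
t=46: [47, 52, 26, 38]
t=47: [69, 57, 48, 43]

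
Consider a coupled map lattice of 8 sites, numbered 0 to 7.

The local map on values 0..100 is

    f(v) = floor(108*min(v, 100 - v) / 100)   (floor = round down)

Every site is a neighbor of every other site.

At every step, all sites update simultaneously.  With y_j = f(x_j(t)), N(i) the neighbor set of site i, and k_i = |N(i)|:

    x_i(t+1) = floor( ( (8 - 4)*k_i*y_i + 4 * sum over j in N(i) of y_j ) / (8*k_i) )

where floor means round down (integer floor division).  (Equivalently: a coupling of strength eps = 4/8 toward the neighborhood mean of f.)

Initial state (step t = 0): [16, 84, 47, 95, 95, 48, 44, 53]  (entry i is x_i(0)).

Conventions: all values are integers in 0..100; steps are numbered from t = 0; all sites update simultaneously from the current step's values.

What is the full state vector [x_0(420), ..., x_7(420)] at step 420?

Simulating step by step:
t=0: [16, 84, 47, 95, 95, 48, 44, 53]
t=1: [24, 24, 38, 19, 19, 39, 37, 38]
t=2: [28, 28, 35, 26, 26, 36, 34, 35]
t=3: [31, 31, 34, 30, 30, 35, 34, 34]
t=4: [33, 33, 35, 33, 33, 35, 35, 35]
t=5: [35, 35, 36, 35, 35, 36, 36, 36]
t=6: [37, 37, 37, 37, 37, 37, 37, 37]
t=7: [39, 39, 39, 39, 39, 39, 39, 39]
t=8: [42, 42, 42, 42, 42, 42, 42, 42]
t=9: [45, 45, 45, 45, 45, 45, 45, 45]
t=10: [48, 48, 48, 48, 48, 48, 48, 48]
t=11: [51, 51, 51, 51, 51, 51, 51, 51]
t=12: [52, 52, 52, 52, 52, 52, 52, 52]
t=13: [51, 51, 51, 51, 51, 51, 51, 51]

Answer: [52, 52, 52, 52, 52, 52, 52, 52]
Key observation: The state at step 11, [51, 51, 51, 51, 51, 51, 51, 51], reappears at step 13: the system is in a cycle of period 2 from step 11 on.  Therefore the state at step 420 equals the state at step 11 + ((420 - 11) mod 2) = 12, which is [52, 52, 52, 52, 52, 52, 52, 52].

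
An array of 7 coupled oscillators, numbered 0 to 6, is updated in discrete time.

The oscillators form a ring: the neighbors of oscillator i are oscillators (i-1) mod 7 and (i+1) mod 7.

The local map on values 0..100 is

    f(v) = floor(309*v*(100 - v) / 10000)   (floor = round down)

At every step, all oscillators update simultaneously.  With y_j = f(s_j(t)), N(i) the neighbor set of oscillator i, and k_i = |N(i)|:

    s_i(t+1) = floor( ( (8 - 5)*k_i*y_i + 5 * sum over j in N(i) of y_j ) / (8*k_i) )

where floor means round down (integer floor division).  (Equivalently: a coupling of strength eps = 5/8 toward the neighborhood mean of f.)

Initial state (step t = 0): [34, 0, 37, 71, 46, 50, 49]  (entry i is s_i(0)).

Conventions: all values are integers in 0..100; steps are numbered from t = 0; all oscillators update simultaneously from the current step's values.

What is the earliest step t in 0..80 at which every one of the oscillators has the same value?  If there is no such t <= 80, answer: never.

Answer: never
Key observation: The state at step 14 reappears at step 16 — the system is in a cycle of period 2 from step 14 on.  No step 0..16 is synchronized, and the cycle repeats forever, so no step up to 80 (or ever) has all oscillators equal.

Derivation:
t=0: [34, 0, 37, 71, 46, 50, 49]  (not all equal)
t=1: [49, 44, 46, 69, 72, 76, 74]  (not all equal)
t=2: [71, 76, 72, 67, 61, 58, 63]  (not all equal)
t=3: [63, 60, 62, 67, 72, 73, 70]  (not all equal)
t=4: [70, 72, 71, 67, 63, 61, 65]  (not all equal)
t=5: [65, 62, 64, 67, 71, 71, 69]  (not all equal)
t=6: [69, 71, 70, 67, 64, 63, 66]  (not all equal)
t=7: [66, 64, 64, 67, 70, 70, 69]  (not all equal)
t=8: [68, 70, 70, 67, 65, 64, 66]  (not all equal)
t=9: [66, 64, 65, 67, 69, 70, 69]  (not all equal)
t=10: [68, 70, 69, 68, 66, 65, 66]  (not all equal)
t=11: [66, 65, 65, 67, 68, 69, 68]  (not all equal)
t=12: [68, 69, 69, 68, 67, 66, 67]  (not all equal)
t=13: [67, 66, 66, 67, 68, 68, 68]  (not all equal)
t=14: [68, 68, 68, 68, 67, 67, 67]  (not all equal)
t=15: [67, 67, 67, 67, 67, 68, 67]  (not all equal)
t=16: [68, 68, 68, 68, 67, 67, 67]  (not all equal)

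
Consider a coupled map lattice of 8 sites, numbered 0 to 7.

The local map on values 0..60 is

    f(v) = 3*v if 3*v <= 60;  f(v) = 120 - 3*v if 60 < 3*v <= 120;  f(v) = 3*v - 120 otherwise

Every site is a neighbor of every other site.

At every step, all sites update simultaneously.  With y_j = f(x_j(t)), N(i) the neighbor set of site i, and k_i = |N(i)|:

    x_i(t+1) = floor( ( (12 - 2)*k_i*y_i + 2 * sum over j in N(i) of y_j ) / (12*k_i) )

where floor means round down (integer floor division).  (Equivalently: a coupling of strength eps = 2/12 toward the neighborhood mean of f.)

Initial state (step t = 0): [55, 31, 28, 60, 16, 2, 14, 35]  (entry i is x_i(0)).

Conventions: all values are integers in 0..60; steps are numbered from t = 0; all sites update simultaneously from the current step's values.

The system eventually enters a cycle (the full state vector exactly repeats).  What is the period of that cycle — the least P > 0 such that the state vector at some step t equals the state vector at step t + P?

Answer: 2
Key observation: The state at step 29, [48, 48, 48, 48, 48, 48, 48, 48], reappears at step 31 — and no state repeats earlier — so the cycle the system enters has period 2.

Derivation:
t=0: [55, 31, 28, 60, 16, 2, 14, 35]
t=1: [43, 28, 35, 55, 45, 11, 40, 18]
t=2: [12, 34, 17, 41, 17, 31, 4, 48]
t=3: [34, 19, 46, 7, 46, 27, 15, 24]
t=4: [20, 52, 20, 23, 20, 37, 42, 45]
t=5: [55, 36, 55, 48, 55, 14, 11, 19]
t=6: [43, 16, 43, 26, 43, 41, 33, 53]
t=7: [11, 43, 11, 38, 11, 6, 21, 35]
t=8: [31, 12, 31, 9, 31, 19, 51, 17]
t=9: [28, 35, 28, 28, 28, 52, 33, 48]
t=10: [34, 17, 34, 34, 34, 34, 22, 25]
t=11: [20, 47, 20, 20, 20, 20, 49, 42]
t=12: [57, 25, 57, 57, 57, 57, 30, 13]
t=13: [50, 45, 50, 50, 50, 50, 33, 40]
t=14: [28, 16, 28, 28, 28, 28, 21, 4]
t=15: [36, 45, 36, 36, 36, 36, 53, 16]
t=16: [13, 16, 13, 13, 13, 13, 35, 42]
t=17: [37, 45, 37, 37, 37, 37, 18, 11]
t=18: [10, 15, 10, 10, 10, 10, 47, 30]
t=19: [30, 42, 30, 30, 30, 30, 22, 30]
t=20: [30, 10, 30, 30, 30, 30, 49, 30]
t=21: [29, 29, 29, 29, 29, 29, 27, 29]
t=22: [33, 33, 33, 33, 33, 33, 38, 33]
t=23: [20, 20, 20, 20, 20, 20, 8, 20]
t=24: [59, 59, 59, 59, 59, 59, 30, 59]
t=25: [56, 56, 56, 56, 56, 56, 34, 56]
t=26: [47, 47, 47, 47, 47, 47, 23, 47]
t=27: [21, 21, 21, 21, 21, 21, 46, 21]
t=28: [56, 56, 56, 56, 56, 56, 24, 56]
t=29: [48, 48, 48, 48, 48, 48, 48, 48]
t=30: [24, 24, 24, 24, 24, 24, 24, 24]
t=31: [48, 48, 48, 48, 48, 48, 48, 48]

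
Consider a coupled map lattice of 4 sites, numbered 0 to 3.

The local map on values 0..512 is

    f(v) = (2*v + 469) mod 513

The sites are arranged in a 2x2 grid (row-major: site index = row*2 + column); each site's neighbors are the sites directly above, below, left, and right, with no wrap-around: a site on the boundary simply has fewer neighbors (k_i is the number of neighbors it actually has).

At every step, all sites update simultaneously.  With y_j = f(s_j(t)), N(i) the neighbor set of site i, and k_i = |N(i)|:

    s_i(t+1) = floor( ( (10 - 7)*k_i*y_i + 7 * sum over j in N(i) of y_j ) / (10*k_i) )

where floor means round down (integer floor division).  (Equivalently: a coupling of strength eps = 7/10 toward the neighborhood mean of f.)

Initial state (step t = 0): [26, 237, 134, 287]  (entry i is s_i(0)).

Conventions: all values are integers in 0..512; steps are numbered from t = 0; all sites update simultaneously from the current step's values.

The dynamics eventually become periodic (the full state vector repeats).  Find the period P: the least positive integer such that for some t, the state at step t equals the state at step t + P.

Answer: 18
Key observation: The state at step 21, [56, 53, 53, 56], reappears at step 39 — and no state repeats earlier — so the cycle the system enters has period 18.

Derivation:
t=0: [26, 237, 134, 287]
t=1: [231, 137, 75, 234]
t=2: [243, 363, 326, 244]
t=3: [225, 360, 338, 225]
t=4: [220, 333, 319, 220]
t=5: [185, 309, 301, 185]
t=6: [134, 246, 241, 134]
t=7: [377, 291, 288, 377]
t=8: [74, 145, 143, 74]
t=9: [202, 146, 145, 202]
t=10: [280, 326, 325, 280]
t=11: [66, 30, 30, 66]
t=12: [37, 66, 66, 37]
t=13: [70, 47, 47, 70]
t=14: [63, 82, 82, 63]
t=15: [108, 93, 93, 108]
t=16: [151, 163, 163, 151]
t=17: [274, 265, 265, 274]
t=18: [491, 498, 498, 491]
t=19: [434, 429, 429, 434]
t=20: [304, 308, 308, 304]
t=21: [56, 53, 53, 56]
t=22: [63, 66, 66, 63]
t=23: [86, 83, 83, 86]
t=24: [123, 126, 126, 123]
t=25: [206, 203, 203, 206]
t=26: [363, 366, 366, 363]
t=27: [173, 170, 170, 173]
t=28: [297, 300, 300, 297]
t=29: [41, 38, 38, 41]
t=30: [33, 36, 36, 33]
t=31: [26, 23, 23, 26]
t=32: [3, 6, 6, 3]
t=33: [479, 476, 476, 479]
t=34: [396, 399, 399, 396]
t=35: [239, 236, 236, 239]
t=36: [429, 432, 432, 429]
t=37: [305, 302, 302, 305]
t=38: [48, 51, 51, 48]
t=39: [56, 53, 53, 56]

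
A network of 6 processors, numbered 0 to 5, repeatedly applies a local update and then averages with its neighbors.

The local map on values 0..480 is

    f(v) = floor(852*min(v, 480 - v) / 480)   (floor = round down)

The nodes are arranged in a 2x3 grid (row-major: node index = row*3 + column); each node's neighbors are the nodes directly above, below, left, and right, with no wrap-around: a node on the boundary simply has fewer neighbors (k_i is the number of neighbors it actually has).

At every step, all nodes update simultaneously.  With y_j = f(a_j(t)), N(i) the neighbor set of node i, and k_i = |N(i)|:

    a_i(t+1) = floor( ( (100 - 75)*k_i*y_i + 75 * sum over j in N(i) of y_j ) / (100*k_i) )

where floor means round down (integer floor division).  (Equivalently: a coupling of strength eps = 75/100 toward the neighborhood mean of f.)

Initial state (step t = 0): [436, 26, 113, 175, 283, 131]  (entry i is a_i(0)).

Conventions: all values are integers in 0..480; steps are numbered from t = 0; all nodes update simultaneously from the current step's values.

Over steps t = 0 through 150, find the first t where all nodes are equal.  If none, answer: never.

Answer: 7
Key observation: Synchronization is absorbing here: once all nodes are equal they stay equal, and step 7 is the first all-equal step.

Derivation:
t=0: [436, 26, 113, 175, 283, 131]  (not all equal)
t=1: [153, 168, 154, 237, 234, 263]  (not all equal)
t=2: [337, 314, 324, 362, 379, 354]  (not all equal)
t=3: [251, 250, 262, 214, 226, 226]  (not all equal)
t=4: [396, 400, 399, 397, 397, 395]  (not all equal)
t=5: [145, 145, 145, 147, 146, 146]  (not all equal)
t=6: [258, 257, 257, 258, 258, 258]  (not all equal)
t=7: [394, 394, 394, 394, 394, 394]  (all equal)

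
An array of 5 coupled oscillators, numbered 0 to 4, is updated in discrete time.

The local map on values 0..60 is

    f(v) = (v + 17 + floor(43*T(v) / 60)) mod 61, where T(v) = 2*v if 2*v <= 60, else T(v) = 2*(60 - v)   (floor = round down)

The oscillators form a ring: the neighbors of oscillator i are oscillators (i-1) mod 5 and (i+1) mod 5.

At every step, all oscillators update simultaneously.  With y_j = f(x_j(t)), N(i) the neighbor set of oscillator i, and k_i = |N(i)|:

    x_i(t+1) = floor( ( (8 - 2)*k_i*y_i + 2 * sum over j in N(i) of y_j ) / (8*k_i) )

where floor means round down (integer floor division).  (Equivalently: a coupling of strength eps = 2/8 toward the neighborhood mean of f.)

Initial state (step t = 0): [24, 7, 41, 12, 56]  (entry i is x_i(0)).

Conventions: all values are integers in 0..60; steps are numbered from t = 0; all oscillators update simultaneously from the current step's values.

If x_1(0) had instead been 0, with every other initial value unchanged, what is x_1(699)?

Answer: x_1(699) = 36
Key observation: The state at step 13, [28, 40, 53, 53, 40], reappears at step 23: the system is in a cycle of period 10 from step 13 on.  Therefore the state at step 699 equals the state at step 13 + ((699 - 13) mod 10) = 19, which is [38, 36, 25, 25, 36].

Derivation:
t=0: [24, 0, 41, 12, 56]
t=1: [14, 17, 25, 39, 20]
t=2: [46, 51, 22, 21, 12]
t=3: [24, 18, 10, 12, 38]
t=4: [21, 51, 44, 42, 26]
t=5: [10, 17, 21, 22, 18]
t=6: [45, 49, 13, 15, 51]
t=7: [21, 23, 45, 48, 23]
t=8: [8, 11, 20, 19, 11]
t=9: [37, 37, 8, 7, 37]
t=10: [25, 26, 34, 33, 26]
t=11: [16, 19, 26, 26, 19]
t=12: [41, 10, 16, 16, 10]
t=13: [28, 40, 53, 53, 40]
t=14: [24, 23, 19, 19, 23]
t=15: [13, 10, 3, 3, 10]
t=16: [46, 39, 26, 26, 39]
t=17: [22, 23, 19, 19, 23]
t=18: [9, 9, 3, 3, 9]
t=19: [38, 36, 25, 25, 36]
t=20: [25, 24, 17, 17, 24]
t=21: [15, 19, 52, 52, 19]
t=22: [40, 10, 16, 16, 10]
t=23: [28, 40, 53, 53, 40]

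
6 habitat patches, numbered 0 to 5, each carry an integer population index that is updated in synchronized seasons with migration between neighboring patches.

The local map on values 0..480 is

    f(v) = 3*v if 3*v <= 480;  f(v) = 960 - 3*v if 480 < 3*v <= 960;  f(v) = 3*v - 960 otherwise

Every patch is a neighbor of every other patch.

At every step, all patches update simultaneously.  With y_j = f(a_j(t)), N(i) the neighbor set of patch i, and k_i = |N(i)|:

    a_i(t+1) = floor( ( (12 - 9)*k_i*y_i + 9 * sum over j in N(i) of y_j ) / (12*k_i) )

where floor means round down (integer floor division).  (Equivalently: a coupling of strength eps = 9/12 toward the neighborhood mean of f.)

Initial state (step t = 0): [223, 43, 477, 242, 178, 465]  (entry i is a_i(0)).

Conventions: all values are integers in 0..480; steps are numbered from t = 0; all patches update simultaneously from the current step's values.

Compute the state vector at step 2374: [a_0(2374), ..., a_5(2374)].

Answer: [391, 390, 390, 391, 390, 390]
Key observation: The state at step 15, [229, 230, 230, 229, 230, 230], reappears at step 27: the system is in a cycle of period 12 from step 15 on.  Therefore the state at step 2374 equals the state at step 15 + ((2374 - 15) mod 12) = 22, which is [391, 390, 390, 391, 390, 390].

Derivation:
t=0: [223, 43, 477, 242, 178, 465]
t=1: [327, 310, 345, 321, 340, 341]
t=2: [39, 40, 45, 38, 43, 44]
t=3: [123, 124, 125, 123, 124, 125]
t=4: [371, 372, 372, 371, 372, 372]
t=5: [154, 155, 155, 154, 155, 155]
t=6: [463, 464, 464, 463, 464, 464]
t=7: [430, 431, 431, 430, 431, 431]
t=8: [331, 332, 332, 331, 332, 332]
t=9: [34, 35, 35, 34, 35, 35]
t=10: [103, 104, 104, 103, 104, 104]
t=11: [310, 311, 311, 310, 311, 311]
t=12: [28, 27, 27, 28, 27, 27]
t=13: [82, 81, 81, 82, 81, 81]
t=14: [244, 243, 243, 244, 243, 243]
t=15: [229, 230, 230, 229, 230, 230]
t=16: [271, 270, 270, 271, 270, 270]
t=17: [148, 149, 149, 148, 149, 149]
t=18: [445, 446, 446, 445, 446, 446]
t=19: [376, 377, 377, 376, 377, 377]
t=20: [169, 170, 170, 169, 170, 170]
t=21: [451, 450, 450, 451, 450, 450]
t=22: [391, 390, 390, 391, 390, 390]
t=23: [211, 210, 210, 211, 210, 210]
t=24: [328, 329, 329, 328, 329, 329]
t=25: [25, 26, 26, 25, 26, 26]
t=26: [76, 77, 77, 76, 77, 77]
t=27: [229, 230, 230, 229, 230, 230]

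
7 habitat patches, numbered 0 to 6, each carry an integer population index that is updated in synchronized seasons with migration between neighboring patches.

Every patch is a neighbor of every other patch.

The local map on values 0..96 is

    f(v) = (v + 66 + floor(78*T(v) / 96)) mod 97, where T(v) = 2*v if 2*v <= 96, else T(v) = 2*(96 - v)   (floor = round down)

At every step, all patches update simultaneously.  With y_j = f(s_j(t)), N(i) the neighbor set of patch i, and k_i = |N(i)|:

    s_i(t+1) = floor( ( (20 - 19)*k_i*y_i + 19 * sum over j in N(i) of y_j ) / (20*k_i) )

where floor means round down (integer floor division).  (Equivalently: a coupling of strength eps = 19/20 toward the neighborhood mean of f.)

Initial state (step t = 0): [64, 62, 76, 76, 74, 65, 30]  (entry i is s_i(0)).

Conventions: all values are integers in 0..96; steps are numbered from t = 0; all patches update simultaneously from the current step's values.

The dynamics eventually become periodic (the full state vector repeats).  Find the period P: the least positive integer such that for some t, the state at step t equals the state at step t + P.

Simulating step by step:
t=0: [64, 62, 76, 76, 74, 65, 30]
t=1: [75, 75, 76, 76, 76, 75, 79]
t=2: [77, 77, 77, 77, 77, 77, 77]
t=3: [76, 76, 76, 76, 76, 76, 76]
t=4: [77, 77, 77, 77, 77, 77, 77]

Answer: 2
Key observation: The state at step 2, [77, 77, 77, 77, 77, 77, 77], reappears at step 4 — and no state repeats earlier — so the cycle the system enters has period 2.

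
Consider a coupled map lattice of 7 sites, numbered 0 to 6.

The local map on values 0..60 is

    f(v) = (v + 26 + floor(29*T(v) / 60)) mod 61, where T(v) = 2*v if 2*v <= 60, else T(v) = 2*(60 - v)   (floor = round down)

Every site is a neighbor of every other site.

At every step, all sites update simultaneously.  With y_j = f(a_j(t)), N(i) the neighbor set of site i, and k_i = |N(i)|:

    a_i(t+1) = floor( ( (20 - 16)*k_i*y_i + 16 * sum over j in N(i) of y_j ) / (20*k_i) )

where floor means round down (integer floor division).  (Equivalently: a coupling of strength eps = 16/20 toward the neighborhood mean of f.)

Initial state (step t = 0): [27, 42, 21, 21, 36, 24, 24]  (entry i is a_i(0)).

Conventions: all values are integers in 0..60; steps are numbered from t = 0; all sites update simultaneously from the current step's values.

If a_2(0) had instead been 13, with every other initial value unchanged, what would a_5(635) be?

Answer: a_5(635) = 12
Key observation: The state at step 4, [24, 24, 24, 24, 24, 24, 24], reappears at step 7: the system is in a cycle of period 3 from step 4 on.  Therefore the state at step 635 equals the state at step 4 + ((635 - 4) mod 3) = 5, which is [12, 12, 12, 12, 12, 12, 12].

Derivation:
t=0: [27, 42, 13, 21, 36, 24, 24]
t=1: [20, 21, 23, 20, 21, 20, 20]
t=2: [5, 5, 5, 5, 5, 5, 5]
t=3: [35, 35, 35, 35, 35, 35, 35]
t=4: [24, 24, 24, 24, 24, 24, 24]
t=5: [12, 12, 12, 12, 12, 12, 12]
t=6: [49, 49, 49, 49, 49, 49, 49]
t=7: [24, 24, 24, 24, 24, 24, 24]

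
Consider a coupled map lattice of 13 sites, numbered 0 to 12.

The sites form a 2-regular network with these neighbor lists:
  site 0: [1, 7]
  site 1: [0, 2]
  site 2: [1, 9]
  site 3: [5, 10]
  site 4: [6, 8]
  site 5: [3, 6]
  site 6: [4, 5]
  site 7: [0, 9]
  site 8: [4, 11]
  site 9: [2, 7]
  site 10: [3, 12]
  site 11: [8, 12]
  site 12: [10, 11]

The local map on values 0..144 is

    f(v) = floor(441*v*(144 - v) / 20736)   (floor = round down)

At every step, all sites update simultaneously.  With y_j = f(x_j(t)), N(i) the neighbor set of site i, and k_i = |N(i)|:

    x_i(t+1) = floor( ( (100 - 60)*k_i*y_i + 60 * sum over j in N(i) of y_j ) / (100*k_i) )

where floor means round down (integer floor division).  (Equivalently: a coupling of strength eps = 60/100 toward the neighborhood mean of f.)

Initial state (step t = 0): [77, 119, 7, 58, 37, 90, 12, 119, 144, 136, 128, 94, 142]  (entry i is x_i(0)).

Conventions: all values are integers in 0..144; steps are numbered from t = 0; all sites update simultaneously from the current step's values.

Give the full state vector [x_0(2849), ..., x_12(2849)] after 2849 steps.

Simulating step by step:
t=0: [77, 119, 7, 58, 37, 90, 12, 119, 144, 136, 128, 94, 142]
t=1: [81, 63, 33, 86, 43, 82, 69, 64, 54, 34, 50, 41, 45]
t=2: [108, 98, 86, 104, 100, 108, 104, 99, 95, 87, 99, 94, 94]
t=3: [89, 94, 102, 88, 93, 85, 87, 93, 96, 102, 93, 98, 97]
t=4: [101, 98, 93, 103, 100, 105, 103, 98, 97, 93, 100, 96, 96]
t=5: [93, 95, 98, 89, 92, 88, 89, 95, 95, 98, 93, 97, 96]
t=6: [98, 97, 95, 102, 101, 104, 103, 97, 98, 95, 100, 97, 98]
t=7: [95, 96, 97, 90, 92, 89, 89, 96, 94, 97, 93, 95, 94]
t=8: [98, 97, 96, 102, 101, 103, 103, 97, 99, 96, 100, 98, 99]
t=9: [95, 96, 97, 91, 91, 89, 89, 96, 93, 97, 92, 94, 94]
t=10: [98, 97, 96, 102, 102, 103, 103, 97, 100, 96, 100, 99, 99]
t=11: [95, 96, 97, 91, 91, 89, 89, 96, 92, 97, 92, 93, 93]
t=12: [98, 97, 96, 102, 102, 103, 103, 97, 101, 96, 101, 100, 100]
t=13: [95, 96, 97, 90, 90, 89, 89, 96, 92, 97, 92, 92, 92]
t=14: [98, 97, 96, 102, 102, 103, 103, 97, 101, 96, 101, 101, 101]
t=15: [95, 96, 97, 90, 90, 89, 89, 96, 91, 97, 91, 92, 92]
t=16: [98, 97, 96, 103, 103, 103, 103, 97, 102, 96, 102, 101, 101]
t=17: [95, 96, 97, 89, 89, 89, 89, 96, 90, 97, 90, 91, 91]
t=18: [98, 97, 96, 103, 103, 104, 104, 97, 103, 96, 103, 102, 102]
t=19: [95, 96, 97, 88, 88, 88, 88, 96, 89, 97, 89, 90, 90]
t=20: [98, 97, 96, 104, 104, 104, 104, 97, 103, 96, 103, 103, 103]
t=21: [95, 96, 97, 88, 88, 88, 88, 96, 88, 97, 88, 89, 89]
t=22: [98, 97, 96, 104, 104, 104, 104, 97, 104, 96, 104, 104, 104]
t=23: [95, 96, 97, 88, 88, 88, 88, 96, 88, 97, 88, 88, 88]
t=24: [98, 97, 96, 104, 104, 104, 104, 97, 104, 96, 104, 104, 104]

Answer: [95, 96, 97, 88, 88, 88, 88, 96, 88, 97, 88, 88, 88]
Key observation: The state at step 22, [98, 97, 96, 104, 104, 104, 104, 97, 104, 96, 104, 104, 104], reappears at step 24: the system is in a cycle of period 2 from step 22 on.  Therefore the state at step 2849 equals the state at step 22 + ((2849 - 22) mod 2) = 23, which is [95, 96, 97, 88, 88, 88, 88, 96, 88, 97, 88, 88, 88].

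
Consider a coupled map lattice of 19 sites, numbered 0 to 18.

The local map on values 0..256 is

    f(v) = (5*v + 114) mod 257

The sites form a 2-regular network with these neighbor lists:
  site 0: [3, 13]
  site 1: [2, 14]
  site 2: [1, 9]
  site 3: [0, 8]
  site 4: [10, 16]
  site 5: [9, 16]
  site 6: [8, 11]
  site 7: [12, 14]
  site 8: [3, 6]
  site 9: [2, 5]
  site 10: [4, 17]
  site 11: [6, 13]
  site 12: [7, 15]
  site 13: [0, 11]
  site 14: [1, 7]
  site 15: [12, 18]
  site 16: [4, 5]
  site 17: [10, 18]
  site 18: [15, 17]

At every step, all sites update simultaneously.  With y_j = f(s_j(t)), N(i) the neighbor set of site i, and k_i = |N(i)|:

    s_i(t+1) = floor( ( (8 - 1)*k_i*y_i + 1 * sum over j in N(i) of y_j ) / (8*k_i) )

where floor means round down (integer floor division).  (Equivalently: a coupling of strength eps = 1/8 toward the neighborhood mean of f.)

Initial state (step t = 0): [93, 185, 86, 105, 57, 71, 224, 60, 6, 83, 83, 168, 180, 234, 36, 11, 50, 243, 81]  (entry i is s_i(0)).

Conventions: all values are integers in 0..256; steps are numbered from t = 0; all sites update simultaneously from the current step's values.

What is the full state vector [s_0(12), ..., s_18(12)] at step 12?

Simulating step by step:
t=0: [93, 185, 86, 105, 57, 71, 224, 60, 6, 83, 83, 168, 180, 234, 36, 11, 50, 243, 81]
t=1: [80, 13, 27, 122, 131, 193, 200, 154, 146, 28, 24, 189, 233, 239, 42, 163, 115, 39, 17]
t=2: [14, 176, 244, 188, 248, 71, 81, 118, 82, 241, 223, 34, 236, 22, 76, 166, 172, 72, 187]
t=3: [176, 213, 58, 34, 85, 200, 6, 181, 10, 46, 193, 37, 30, 209, 233, 153, 195, 203, 42]
t=4: [205, 157, 143, 47, 28, 84, 138, 233, 154, 90, 52, 53, 28, 131, 244, 99, 60, 95, 71]
t=5: [118, 118, 61, 94, 239, 30, 43, 238, 106, 48, 122, 124, 243, 237, 66, 112, 154, 86, 196]
t=6: [171, 188, 159, 81, 41, 19, 84, 31, 122, 95, 187, 197, 49, 37, 176, 146, 100, 43, 69]
t=7: [176, 45, 127, 29, 61, 193, 35, 30, 185, 87, 26, 66, 94, 53, 197, 82, 104, 76, 185]
t=8: [202, 90, 212, 16, 164, 54, 40, 14, 11, 48, 238, 173, 62, 132, 67, 13, 118, 223, 25]
t=9: [96, 64, 136, 186, 155, 129, 73, 183, 163, 101, 39, 185, 168, 21, 182, 182, 184, 192, 232]
t=10: [84, 172, 37, 28, 106, 221, 204, 28, 153, 108, 55, 37, 176, 197, 232, 248, 27, 58, 233]
t=11: [37, 195, 58, 230, 137, 191, 102, 251, 117, 137, 132, 47, 215, 66, 243, 90, 237, 152, 233]
t=12: [63, 65, 134, 220, 25, 38, 113, 86, 183, 36, 10, 99, 149, 172, 47, 69, 16, 106, 229]

Answer: [63, 65, 134, 220, 25, 38, 113, 86, 183, 36, 10, 99, 149, 172, 47, 69, 16, 106, 229]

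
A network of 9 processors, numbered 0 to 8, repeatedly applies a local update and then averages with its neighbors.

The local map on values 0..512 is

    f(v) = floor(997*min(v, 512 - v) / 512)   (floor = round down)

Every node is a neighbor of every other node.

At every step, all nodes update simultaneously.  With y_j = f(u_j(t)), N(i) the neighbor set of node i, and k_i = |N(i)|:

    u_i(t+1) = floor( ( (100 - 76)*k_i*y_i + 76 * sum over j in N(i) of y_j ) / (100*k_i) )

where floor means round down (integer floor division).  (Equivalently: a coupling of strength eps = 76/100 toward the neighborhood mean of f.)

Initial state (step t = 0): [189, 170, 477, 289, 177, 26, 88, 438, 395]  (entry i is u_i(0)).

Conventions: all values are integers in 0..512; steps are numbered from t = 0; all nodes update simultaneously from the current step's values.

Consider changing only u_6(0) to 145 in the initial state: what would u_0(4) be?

Answer: u_0(4) = 171
Key observation: This trace re-runs the system from the modified initial state.

Derivation:
t=0: [189, 170, 477, 289, 177, 26, 145, 438, 395]
t=1: [266, 261, 223, 276, 263, 220, 254, 234, 246]
t=2: [468, 469, 461, 465, 469, 461, 470, 464, 468]
t=3: [88, 87, 90, 89, 87, 90, 87, 89, 88]
t=4: [171, 171, 172, 171, 171, 172, 171, 171, 171]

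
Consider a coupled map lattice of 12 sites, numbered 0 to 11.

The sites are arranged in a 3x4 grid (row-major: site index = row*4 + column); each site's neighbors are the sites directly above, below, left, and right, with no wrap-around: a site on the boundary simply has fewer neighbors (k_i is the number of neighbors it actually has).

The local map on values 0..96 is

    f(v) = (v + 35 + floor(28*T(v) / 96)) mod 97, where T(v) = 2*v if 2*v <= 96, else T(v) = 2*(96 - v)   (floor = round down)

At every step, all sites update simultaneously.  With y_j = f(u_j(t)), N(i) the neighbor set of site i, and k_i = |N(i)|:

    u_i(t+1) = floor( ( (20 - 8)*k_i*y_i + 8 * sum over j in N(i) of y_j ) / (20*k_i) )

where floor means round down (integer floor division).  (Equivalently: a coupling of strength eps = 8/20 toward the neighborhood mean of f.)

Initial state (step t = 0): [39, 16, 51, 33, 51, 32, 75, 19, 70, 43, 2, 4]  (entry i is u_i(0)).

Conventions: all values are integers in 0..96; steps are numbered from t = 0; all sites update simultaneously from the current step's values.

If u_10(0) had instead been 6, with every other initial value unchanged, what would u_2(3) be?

Answer: u_2(3) = 38
Key observation: This trace re-runs the system from the modified initial state.

Derivation:
t=0: [39, 16, 51, 33, 51, 32, 75, 19, 70, 43, 6, 4]
t=1: [72, 62, 31, 68, 36, 61, 35, 59, 18, 23, 36, 46]
t=2: [36, 28, 67, 33, 69, 38, 75, 27, 70, 65, 78, 28]
t=3: [75, 75, 38, 71, 41, 71, 36, 71, 22, 31, 32, 68]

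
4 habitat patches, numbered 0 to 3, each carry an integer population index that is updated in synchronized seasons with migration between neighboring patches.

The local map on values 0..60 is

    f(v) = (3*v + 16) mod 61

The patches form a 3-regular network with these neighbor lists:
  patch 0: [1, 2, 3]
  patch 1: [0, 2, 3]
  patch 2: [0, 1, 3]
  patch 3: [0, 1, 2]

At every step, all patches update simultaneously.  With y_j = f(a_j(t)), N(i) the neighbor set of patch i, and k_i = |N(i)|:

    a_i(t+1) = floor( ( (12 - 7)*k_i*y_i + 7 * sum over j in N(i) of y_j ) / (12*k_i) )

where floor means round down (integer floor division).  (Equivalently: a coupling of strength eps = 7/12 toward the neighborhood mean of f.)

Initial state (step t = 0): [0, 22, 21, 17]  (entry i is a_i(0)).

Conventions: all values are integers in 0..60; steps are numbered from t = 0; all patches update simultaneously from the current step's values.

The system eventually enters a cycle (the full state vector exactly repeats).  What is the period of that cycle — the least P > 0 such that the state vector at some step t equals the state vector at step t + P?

Answer: 10
Key observation: The state at step 7, [36, 36, 36, 35], reappears at step 17 — and no state repeats earlier — so the cycle the system enters has period 10.

Derivation:
t=0: [0, 22, 21, 17]
t=1: [15, 16, 15, 13]
t=2: [11, 11, 11, 23]
t=3: [44, 44, 44, 38]
t=4: [22, 22, 22, 18]
t=5: [18, 18, 18, 16]
t=6: [7, 7, 7, 6]
t=7: [36, 36, 36, 35]
t=8: [13, 13, 13, 26]
t=9: [50, 50, 50, 45]
t=10: [41, 41, 41, 37]
t=11: [14, 14, 14, 12]
t=12: [56, 56, 56, 55]
t=13: [12, 12, 12, 25]
t=14: [47, 47, 47, 42]
t=15: [32, 32, 32, 28]
t=16: [48, 48, 48, 46]
t=17: [36, 36, 36, 35]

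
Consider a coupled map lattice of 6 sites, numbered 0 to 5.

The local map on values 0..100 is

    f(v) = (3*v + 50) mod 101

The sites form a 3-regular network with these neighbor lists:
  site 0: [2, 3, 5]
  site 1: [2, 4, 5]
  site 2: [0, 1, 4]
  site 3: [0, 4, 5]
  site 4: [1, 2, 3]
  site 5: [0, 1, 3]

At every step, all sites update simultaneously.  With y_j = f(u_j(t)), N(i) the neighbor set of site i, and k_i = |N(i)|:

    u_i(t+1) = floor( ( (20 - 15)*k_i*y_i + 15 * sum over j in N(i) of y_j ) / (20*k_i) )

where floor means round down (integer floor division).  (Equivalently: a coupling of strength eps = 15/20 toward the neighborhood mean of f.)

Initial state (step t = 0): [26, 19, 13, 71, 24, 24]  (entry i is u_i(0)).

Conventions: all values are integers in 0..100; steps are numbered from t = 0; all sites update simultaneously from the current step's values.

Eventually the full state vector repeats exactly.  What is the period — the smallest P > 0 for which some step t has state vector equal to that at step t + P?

Answer: 7
Key observation: The state at step 45, [37, 51, 51, 37, 51, 37], reappears at step 52 — and no state repeats earlier — so the cycle the system enters has period 7.

Derivation:
t=0: [26, 19, 13, 71, 24, 24]
t=1: [49, 34, 35, 32, 44, 28]
t=2: [57, 54, 70, 63, 57, 56]
t=3: [32, 25, 26, 22, 31, 20]
t=4: [24, 25, 34, 27, 27, 23]
t=5: [30, 30, 31, 24, 33, 23]
t=6: [30, 36, 42, 31, 37, 29]
t=7: [48, 57, 57, 44, 58, 43]
t=8: [67, 34, 38, 68, 35, 67]
t=9: [53, 54, 54, 51, 55, 50]
t=10: [29, 33, 10, 30, 8, 29]
t=11: [47, 59, 59, 46, 60, 39]
t=12: [67, 36, 42, 67, 41, 67]
t=13: [55, 63, 63, 54, 63, 51]
t=14: [15, 28, 31, 15, 30, 15]
t=15: [81, 52, 52, 81, 52, 79]
t=16: [67, 24, 25, 67, 25, 67]
t=17: [42, 29, 29, 42, 29, 42]
t=18: [65, 45, 45, 65, 45, 65]
t=19: [53, 73, 73, 53, 73, 53]
t=20: [22, 52, 52, 22, 52, 22]
t=21: [12, 6, 6, 12, 6, 12]
t=22: [81, 72, 72, 81, 72, 81]
t=23: [84, 70, 70, 84, 70, 84]
t=24: [89, 68, 68, 89, 68, 89]
t=25: [23, 42, 42, 23, 42, 23]
t=26: [32, 60, 60, 32, 60, 32]
t=27: [40, 32, 32, 40, 32, 40]
t=28: [63, 51, 51, 63, 51, 63]
t=29: [28, 10, 10, 28, 10, 28]
t=30: [44, 68, 68, 44, 68, 44]
t=31: [73, 59, 59, 73, 59, 73]
t=32: [56, 35, 35, 56, 35, 56]
t=33: [25, 44, 44, 25, 44, 25]
t=34: [38, 66, 66, 38, 66, 38]
t=35: [58, 50, 50, 58, 50, 58]
t=36: [41, 79, 79, 41, 79, 41]
t=37: [75, 81, 81, 75, 81, 75]
t=38: [77, 86, 86, 77, 86, 77]
t=39: [60, 23, 23, 60, 23, 60]
t=40: [25, 20, 20, 25, 20, 25]
t=41: [20, 12, 12, 20, 12, 20]
t=42: [28, 66, 66, 28, 66, 28]
t=43: [36, 42, 42, 36, 42, 36]
t=44: [61, 70, 70, 61, 70, 61]
t=45: [37, 51, 51, 37, 51, 37]
t=46: [45, 15, 15, 45, 15, 45]
t=47: [86, 92, 92, 86, 92, 86]
t=48: [9, 18, 18, 9, 18, 9]
t=49: [58, 21, 21, 58, 21, 58]
t=50: [19, 14, 14, 19, 14, 19]
t=51: [27, 70, 70, 27, 70, 27]
t=52: [37, 51, 51, 37, 51, 37]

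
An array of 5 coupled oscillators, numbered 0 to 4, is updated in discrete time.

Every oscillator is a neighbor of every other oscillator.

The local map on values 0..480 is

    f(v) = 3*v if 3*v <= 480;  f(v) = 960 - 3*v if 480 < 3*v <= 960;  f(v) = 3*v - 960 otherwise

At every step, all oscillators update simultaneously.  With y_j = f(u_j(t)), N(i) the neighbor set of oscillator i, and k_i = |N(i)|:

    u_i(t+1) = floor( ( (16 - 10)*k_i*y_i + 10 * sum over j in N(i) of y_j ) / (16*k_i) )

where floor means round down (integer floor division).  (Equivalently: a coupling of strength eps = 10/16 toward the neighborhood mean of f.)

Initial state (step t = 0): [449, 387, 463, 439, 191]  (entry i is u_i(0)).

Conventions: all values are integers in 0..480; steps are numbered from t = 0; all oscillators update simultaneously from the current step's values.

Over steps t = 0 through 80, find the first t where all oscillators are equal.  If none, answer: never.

Simulating step by step:
t=0: [449, 387, 463, 439, 191]  (not all equal)
t=1: [359, 319, 369, 353, 359]  (not all equal)
t=2: [101, 76, 107, 97, 101]  (not all equal)
t=3: [292, 275, 296, 289, 292]  (not all equal)
t=4: [91, 102, 88, 93, 91]  (not all equal)
t=5: [277, 284, 275, 279, 277]  (not all equal)
t=6: [125, 121, 127, 124, 125]  (not all equal)
t=7: [373, 370, 374, 372, 373]  (not all equal)
t=8: [157, 155, 158, 156, 157]  (not all equal)
t=9: [470, 468, 470, 469, 470]  (not all equal)
t=10: [448, 447, 448, 447, 448]  (not all equal)
t=11: [383, 382, 383, 382, 383]  (not all equal)
t=12: [188, 187, 188, 187, 188]  (not all equal)
t=13: [396, 397, 396, 397, 396]  (not all equal)
t=14: [228, 229, 228, 229, 228]  (not all equal)
t=15: [275, 274, 275, 274, 275]  (not all equal)
t=16: [135, 136, 135, 136, 135]  (not all equal)
t=17: [405, 406, 405, 406, 405]  (not all equal)
t=18: [255, 256, 255, 256, 255]  (not all equal)
t=19: [194, 193, 194, 193, 194]  (not all equal)
t=20: [378, 379, 378, 379, 378]  (not all equal)
t=21: [174, 175, 174, 175, 174]  (not all equal)
t=22: [437, 436, 437, 436, 437]  (not all equal)
t=23: [350, 349, 350, 349, 350]  (not all equal)
t=24: [89, 88, 89, 88, 89]  (not all equal)
t=25: [266, 265, 266, 265, 266]  (not all equal)
t=26: [162, 163, 162, 163, 162]  (not all equal)
t=27: [473, 472, 473, 472, 473]  (not all equal)
t=28: [458, 457, 458, 457, 458]  (not all equal)
t=29: [413, 412, 413, 412, 413]  (not all equal)
t=30: [278, 277, 278, 277, 278]  (not all equal)
t=31: [126, 127, 126, 127, 126]  (not all equal)
t=32: [378, 379, 378, 379, 378]  (not all equal)

Answer: never
Key observation: The state at step 20 reappears at step 32 — the system is in a cycle of period 12 from step 20 on.  No step 0..32 is synchronized, and the cycle repeats forever, so no step up to 80 (or ever) has all oscillators equal.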